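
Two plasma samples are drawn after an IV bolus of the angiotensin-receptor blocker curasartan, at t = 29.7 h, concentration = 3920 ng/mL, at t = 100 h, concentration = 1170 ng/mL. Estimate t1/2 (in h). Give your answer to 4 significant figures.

k = ln(C₁/C₂) / (t₂ − t₁) = ln(3920/1170) / (100 − 29.7)
  = 1.209 / 70.30 = 0.01720 h⁻¹
t½ = ln2 / k = 0.693147 / 0.01720 = 40.30 h

40.30 h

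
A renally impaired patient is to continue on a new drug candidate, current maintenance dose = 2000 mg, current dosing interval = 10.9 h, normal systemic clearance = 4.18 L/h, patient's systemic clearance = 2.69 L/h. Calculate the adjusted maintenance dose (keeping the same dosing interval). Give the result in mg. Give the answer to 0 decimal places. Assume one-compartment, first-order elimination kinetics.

1287 mg

To keep the same average steady-state level, dosing rate must scale with clearance.
CL ratio = 2.69 / 4.18 = 0.6435
New dose (same interval) = 2000 × 0.6435 = 1287 mg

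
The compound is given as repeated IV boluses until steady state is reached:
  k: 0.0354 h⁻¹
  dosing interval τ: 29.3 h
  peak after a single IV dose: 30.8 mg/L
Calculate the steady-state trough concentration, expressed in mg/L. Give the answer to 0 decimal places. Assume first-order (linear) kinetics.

e^(−kτ) = e^(−0.03540 × 29.3) = 0.3544
Accumulation ratio R = 1 / (1 − e^(−kτ)) = 1 / (1 − 0.3544) = 1.549
Steady-state trough = C₀ × R × e^(−kτ) = 30.8 × 1.549 × 0.3544 = 16.91 mg/L

17 mg/L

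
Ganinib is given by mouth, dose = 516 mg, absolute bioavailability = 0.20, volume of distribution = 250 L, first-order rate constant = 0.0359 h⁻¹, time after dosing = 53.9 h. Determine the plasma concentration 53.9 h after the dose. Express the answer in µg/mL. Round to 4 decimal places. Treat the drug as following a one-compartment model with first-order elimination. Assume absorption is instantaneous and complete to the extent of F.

0.0596 µg/mL

Amount reaching circulation = F × Dose = 0.20 × 516.0 = 103.2 mg
C₀ = F·Dose / Vd = 103.2 / 250 = 0.4128 mg/L
C = C₀ · e^(−k·t) = 0.4128 × e^(−0.03590 × 53.9)
  = 0.4128 × 0.1444 = 0.05961 mg/L
(0.05961 mg/L = 0.05961 µg/mL)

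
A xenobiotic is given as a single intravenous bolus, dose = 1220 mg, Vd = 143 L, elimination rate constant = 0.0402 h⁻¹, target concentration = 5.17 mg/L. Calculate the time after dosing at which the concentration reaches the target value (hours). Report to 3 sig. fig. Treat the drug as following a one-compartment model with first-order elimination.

12.5 h

C₀ = Dose / Vd = 1220 / 143 = 8.531 mg/L
t = ln(C₀ / C) / k = ln(8.531 / 5.17) / 0.04020
  = ln(1.650) / 0.04020 = 0.5008 / 0.04020 = 12.46 h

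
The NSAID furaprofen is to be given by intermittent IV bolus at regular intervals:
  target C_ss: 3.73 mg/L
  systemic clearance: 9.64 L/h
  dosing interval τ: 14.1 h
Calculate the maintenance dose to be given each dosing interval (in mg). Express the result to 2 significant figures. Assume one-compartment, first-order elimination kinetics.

510 mg

At steady state, Dose/τ = Css × CL.
Dose = Css × CL × τ = 3.73 × 9.640 × 14.1 = 507.0 mg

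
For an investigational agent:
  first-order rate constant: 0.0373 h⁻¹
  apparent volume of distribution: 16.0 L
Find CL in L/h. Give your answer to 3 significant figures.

CL = k × Vd = 0.0373 × 16.0 = 0.5968 L/h

0.597 L/h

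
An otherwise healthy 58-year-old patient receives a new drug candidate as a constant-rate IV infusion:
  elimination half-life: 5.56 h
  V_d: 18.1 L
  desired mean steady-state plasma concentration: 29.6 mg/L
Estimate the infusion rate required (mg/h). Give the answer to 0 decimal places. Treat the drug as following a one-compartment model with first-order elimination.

67 mg/h

k = ln2 / t½ = 0.693147 / 5.56 = 0.1247 h⁻¹
CL = k × Vd = 0.1247 × 18.1 = 2.257 L/h
At steady state, infusion rate R₀ = Css × CL = 29.6 × 2.257 = 66.81 mg/h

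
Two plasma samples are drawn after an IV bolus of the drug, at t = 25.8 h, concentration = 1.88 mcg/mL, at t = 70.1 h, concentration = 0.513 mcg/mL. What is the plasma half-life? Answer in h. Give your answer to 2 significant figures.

24 h

k = ln(C₁/C₂) / (t₂ − t₁) = ln(1.88/0.513) / (70.1 − 25.8)
  = 1.299 / 44.30 = 0.02932 h⁻¹
t½ = ln2 / k = 0.693147 / 0.02932 = 23.64 h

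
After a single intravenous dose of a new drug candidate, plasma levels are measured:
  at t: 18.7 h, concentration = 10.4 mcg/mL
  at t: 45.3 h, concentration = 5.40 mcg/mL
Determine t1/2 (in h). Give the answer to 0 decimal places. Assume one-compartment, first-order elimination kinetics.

k = ln(C₁/C₂) / (t₂ − t₁) = ln(10.4/5.40) / (45.3 − 18.7)
  = 0.6554 / 26.60 = 0.02464 h⁻¹
t½ = ln2 / k = 0.693147 / 0.02464 = 28.13 h

28 h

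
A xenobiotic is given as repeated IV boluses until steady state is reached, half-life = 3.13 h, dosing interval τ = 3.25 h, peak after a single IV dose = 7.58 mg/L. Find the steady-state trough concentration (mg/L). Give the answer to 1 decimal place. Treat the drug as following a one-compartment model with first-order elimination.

7.2 mg/L

k = ln2 / t½ = 0.693147 / 3.13 = 0.2215 h⁻¹
e^(−kτ) = e^(−0.2215 × 3.25) = 0.4868
Accumulation ratio R = 1 / (1 − e^(−kτ)) = 1 / (1 − 0.4868) = 1.949
Steady-state trough = C₀ × R × e^(−kτ) = 7.58 × 1.949 × 0.4868 = 7.192 mg/L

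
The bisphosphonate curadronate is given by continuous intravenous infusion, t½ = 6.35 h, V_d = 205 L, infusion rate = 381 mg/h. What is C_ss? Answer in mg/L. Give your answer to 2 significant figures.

17 mg/L

k = ln2 / t½ = 0.693147 / 6.35 = 0.1092 h⁻¹
CL = k × Vd = 0.1092 × 205 = 22.39 L/h
At steady state Css = R₀ / CL = 381 / 22.39 = 17.02 mg/L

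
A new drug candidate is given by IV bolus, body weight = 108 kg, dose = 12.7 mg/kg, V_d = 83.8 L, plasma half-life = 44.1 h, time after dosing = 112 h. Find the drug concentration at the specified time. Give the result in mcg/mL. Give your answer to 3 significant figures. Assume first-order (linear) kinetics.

2.81 mcg/mL

Total dose = 12.7 × 108 = 1372 mg
C₀ = Dose / Vd = 1372 / 83.8 = 16.37 mg/L
k = ln2 / t½ = 0.693147 / 44.1 = 0.01572 h⁻¹
C = C₀ · e^(−k·t) = 16.37 × e^(−0.01572 × 112)
  = 16.37 × 0.1719 = 2.814 mg/L
(2.814 mg/L = 2.814 mcg/mL)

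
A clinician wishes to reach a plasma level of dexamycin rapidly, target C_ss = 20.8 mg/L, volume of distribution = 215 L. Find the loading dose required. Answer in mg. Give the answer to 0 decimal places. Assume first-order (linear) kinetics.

4472 mg

LD = Css × Vd = 20.8 × 215 = 4472 mg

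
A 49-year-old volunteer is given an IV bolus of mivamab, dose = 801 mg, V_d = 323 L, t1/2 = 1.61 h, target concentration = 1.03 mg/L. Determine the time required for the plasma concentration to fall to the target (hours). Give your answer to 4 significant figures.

C₀ = Dose / Vd = 801.0 / 323 = 2.480 mg/L
k = ln2 / t½ = 0.693147 / 1.61 = 0.4305 h⁻¹
t = ln(C₀ / C) / k = ln(2.480 / 1.03) / 0.4305
  = ln(2.408) / 0.4305 = 0.8788 / 0.4305 = 2.041 h

2.041 h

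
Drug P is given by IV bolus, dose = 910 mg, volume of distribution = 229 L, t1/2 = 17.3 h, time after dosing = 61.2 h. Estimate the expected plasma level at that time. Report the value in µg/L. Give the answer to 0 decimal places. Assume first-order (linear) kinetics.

C₀ = Dose / Vd = 910.0 / 229 = 3.974 mg/L
k = ln2 / t½ = 0.693147 / 17.3 = 0.04007 h⁻¹
C = C₀ · e^(−k·t) = 3.974 × e^(−0.04007 × 61.2)
  = 3.974 × 0.08610 = 0.3422 mg/L
Convert: 0.3422 mg/L × 1000 = 342.2 µg/L

342 µg/L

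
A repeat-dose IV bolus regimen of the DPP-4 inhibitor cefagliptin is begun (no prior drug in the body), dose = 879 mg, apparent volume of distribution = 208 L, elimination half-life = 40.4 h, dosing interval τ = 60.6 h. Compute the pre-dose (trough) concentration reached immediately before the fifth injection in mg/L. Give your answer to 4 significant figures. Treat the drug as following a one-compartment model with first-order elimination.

C₀ per dose = Dose / Vd = 879 / 208 = 4.226 mg/L
k = ln2 / t½ = 0.693147 / 40.4 = 0.01716 h⁻¹
Fraction remaining after one interval: r = e^(−kτ) = e^(−0.01716 × 60.6) = 0.3535
Before dose 5, 4 doses have been given (aged 1τ, 2τ, 3τ, 4τ).
C_trough = C₀ × (r + r² + … + r^4) = C₀ × r(1−r^4)/(1−r)
        = 4.226 × 0.3535 × (1 − 0.01562) / (1 − 0.3535) = 2.275 mg/L

2.275 mg/L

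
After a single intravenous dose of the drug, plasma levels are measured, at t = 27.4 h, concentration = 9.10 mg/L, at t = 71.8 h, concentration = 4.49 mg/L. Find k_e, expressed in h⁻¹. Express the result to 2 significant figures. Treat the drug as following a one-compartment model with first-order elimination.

k = ln(C₁/C₂) / (t₂ − t₁) = ln(9.10/4.49) / (71.8 − 27.4)
  = 0.7064 / 44.40 = 0.01591 h⁻¹

0.016 h⁻¹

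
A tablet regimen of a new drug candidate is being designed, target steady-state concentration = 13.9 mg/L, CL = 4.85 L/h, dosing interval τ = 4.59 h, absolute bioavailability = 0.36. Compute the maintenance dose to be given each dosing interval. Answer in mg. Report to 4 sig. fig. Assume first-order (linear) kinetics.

At steady state, F × (Dose/τ) = Css × CL.
Dose = Css × CL × τ / F = 13.9 × 4.850 × 4.59 / 0.36 = 859.5 mg

859.5 mg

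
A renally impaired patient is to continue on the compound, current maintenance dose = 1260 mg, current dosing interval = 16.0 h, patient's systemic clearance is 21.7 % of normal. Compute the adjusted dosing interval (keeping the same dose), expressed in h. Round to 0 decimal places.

74 h

To keep the same average steady-state level, dosing rate must scale with clearance.
CL ratio = 21.7 / 100 = 0.2170
New interval (same dose) = 16.0 / 0.2170 = 73.73 h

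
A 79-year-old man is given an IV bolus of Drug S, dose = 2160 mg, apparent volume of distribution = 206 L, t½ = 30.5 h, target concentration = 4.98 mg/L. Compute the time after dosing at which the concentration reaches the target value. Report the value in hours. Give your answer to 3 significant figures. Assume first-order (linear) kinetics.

C₀ = Dose / Vd = 2160 / 206 = 10.49 mg/L
k = ln2 / t½ = 0.693147 / 30.5 = 0.02273 h⁻¹
t = ln(C₀ / C) / k = ln(10.49 / 4.98) / 0.02273
  = ln(2.106) / 0.02273 = 0.7448 / 0.02273 = 32.77 h

32.8 h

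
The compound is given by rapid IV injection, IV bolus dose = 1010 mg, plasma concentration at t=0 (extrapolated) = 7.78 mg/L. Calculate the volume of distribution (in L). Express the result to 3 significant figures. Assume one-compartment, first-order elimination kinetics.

130 L

Vd = Dose / C₀ = 1010 / 7.78 = 129.8 L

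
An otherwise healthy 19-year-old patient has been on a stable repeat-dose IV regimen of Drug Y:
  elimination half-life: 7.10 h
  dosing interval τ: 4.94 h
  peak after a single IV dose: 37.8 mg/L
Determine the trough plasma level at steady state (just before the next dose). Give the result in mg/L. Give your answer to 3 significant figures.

61.0 mg/L

k = ln2 / t½ = 0.693147 / 7.10 = 0.09763 h⁻¹
e^(−kτ) = e^(−0.09763 × 4.94) = 0.6174
Accumulation ratio R = 1 / (1 − e^(−kτ)) = 1 / (1 − 0.6174) = 2.614
Steady-state trough = C₀ × R × e^(−kτ) = 37.8 × 2.614 × 0.6174 = 61.00 mg/L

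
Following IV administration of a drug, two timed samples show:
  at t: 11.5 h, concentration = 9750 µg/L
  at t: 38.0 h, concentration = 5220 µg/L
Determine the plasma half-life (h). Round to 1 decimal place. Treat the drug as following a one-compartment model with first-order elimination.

29.4 h

k = ln(C₁/C₂) / (t₂ − t₁) = ln(9750/5220) / (38.0 − 11.5)
  = 0.6248 / 26.50 = 0.02358 h⁻¹
t½ = ln2 / k = 0.693147 / 0.02358 = 29.40 h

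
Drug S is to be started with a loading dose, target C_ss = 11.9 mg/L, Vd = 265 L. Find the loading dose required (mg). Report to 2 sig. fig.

3200 mg

LD = Css × Vd = 11.9 × 265 = 3154 mg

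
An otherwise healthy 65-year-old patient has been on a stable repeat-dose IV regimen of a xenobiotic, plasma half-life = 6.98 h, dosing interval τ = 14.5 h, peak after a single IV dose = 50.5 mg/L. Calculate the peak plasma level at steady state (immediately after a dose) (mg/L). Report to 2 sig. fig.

k = ln2 / t½ = 0.693147 / 6.98 = 0.09930 h⁻¹
e^(−kτ) = e^(−0.09930 × 14.5) = 0.2370
Accumulation ratio R = 1 / (1 − e^(−kτ)) = 1 / (1 − 0.2370) = 1.311
Steady-state peak = C₀ × R = 50.5 × 1.311 = 66.21 mg/L

66 mg/L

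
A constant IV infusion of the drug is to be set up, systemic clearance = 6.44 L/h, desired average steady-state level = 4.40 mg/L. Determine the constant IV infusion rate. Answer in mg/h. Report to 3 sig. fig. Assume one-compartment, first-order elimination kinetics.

28.3 mg/h

At steady state, infusion rate R₀ = Css × CL = 4.40 × 6.440 = 28.34 mg/h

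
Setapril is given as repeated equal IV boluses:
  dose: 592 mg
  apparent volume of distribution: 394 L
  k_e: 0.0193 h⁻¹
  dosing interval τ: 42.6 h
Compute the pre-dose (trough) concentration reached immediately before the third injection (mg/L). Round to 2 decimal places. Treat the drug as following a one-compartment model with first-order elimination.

0.95 mg/L

C₀ per dose = Dose / Vd = 592 / 394 = 1.503 mg/L
Fraction remaining after one interval: r = e^(−kτ) = e^(−0.01930 × 42.6) = 0.4395
Before dose 3, 2 doses have been given (aged 1τ, 2τ).
C_trough = C₀ × (r + r²) = 1.503 × (0.4395 + 0.1932) = 0.9509 mg/L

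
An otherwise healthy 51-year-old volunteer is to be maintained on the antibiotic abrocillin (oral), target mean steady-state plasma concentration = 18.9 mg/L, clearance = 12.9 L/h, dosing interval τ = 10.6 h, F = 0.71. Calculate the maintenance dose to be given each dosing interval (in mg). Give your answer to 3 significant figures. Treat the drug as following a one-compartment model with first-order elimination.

At steady state, F × (Dose/τ) = Css × CL.
Dose = Css × CL × τ / F = 18.9 × 12.90 × 10.6 / 0.71 = 3640 mg

3640 mg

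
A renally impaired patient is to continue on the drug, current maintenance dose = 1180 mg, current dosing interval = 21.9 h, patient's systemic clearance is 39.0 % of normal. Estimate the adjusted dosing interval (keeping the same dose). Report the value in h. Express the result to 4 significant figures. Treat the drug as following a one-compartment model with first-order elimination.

To keep the same average steady-state level, dosing rate must scale with clearance.
CL ratio = 39.0 / 100 = 0.3900
New interval (same dose) = 21.9 / 0.3900 = 56.15 h

56.15 h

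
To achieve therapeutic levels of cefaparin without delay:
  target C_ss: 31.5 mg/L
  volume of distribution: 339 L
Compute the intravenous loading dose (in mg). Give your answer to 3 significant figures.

10700 mg

LD = Css × Vd = 31.5 × 339 = 10680 mg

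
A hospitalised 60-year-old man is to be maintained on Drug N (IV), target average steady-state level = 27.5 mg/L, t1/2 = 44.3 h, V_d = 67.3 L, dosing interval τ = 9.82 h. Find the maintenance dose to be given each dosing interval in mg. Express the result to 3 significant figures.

k = ln2 / t½ = 0.693147 / 44.3 = 0.01565 h⁻¹
CL = k × Vd = 0.01565 × 67.3 = 1.053 L/h
At steady state, Dose/τ = Css × CL.
Dose = Css × CL × τ = 27.5 × 1.053 × 9.82 = 284.4 mg

284 mg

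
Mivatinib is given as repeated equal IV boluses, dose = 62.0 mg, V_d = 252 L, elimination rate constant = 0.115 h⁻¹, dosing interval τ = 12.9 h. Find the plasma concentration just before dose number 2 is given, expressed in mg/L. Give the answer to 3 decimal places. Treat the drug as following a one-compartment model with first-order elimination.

0.056 mg/L

C₀ per dose = Dose / Vd = 62.0 / 252 = 0.2460 mg/L
Fraction remaining after one interval: r = e^(−kτ) = e^(−0.1150 × 12.9) = 0.2268
Before dose 2, 1 dose has been given (aged 1τ).
C_trough = C₀ × r = 0.2460 × 0.2268 = 0.05579 mg/L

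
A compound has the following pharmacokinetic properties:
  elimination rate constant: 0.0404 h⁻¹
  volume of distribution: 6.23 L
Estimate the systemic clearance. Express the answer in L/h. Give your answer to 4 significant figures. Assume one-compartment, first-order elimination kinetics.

0.2517 L/h

CL = k × Vd = 0.0404 × 6.23 = 0.2517 L/h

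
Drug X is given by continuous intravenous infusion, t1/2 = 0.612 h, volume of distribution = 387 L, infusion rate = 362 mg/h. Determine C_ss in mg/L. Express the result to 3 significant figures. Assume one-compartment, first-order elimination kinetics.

k = ln2 / t½ = 0.693147 / 0.612 = 1.133 h⁻¹
CL = k × Vd = 1.133 × 387 = 438.5 L/h
At steady state Css = R₀ / CL = 362 / 438.5 = 0.8255 mg/L

0.826 mg/L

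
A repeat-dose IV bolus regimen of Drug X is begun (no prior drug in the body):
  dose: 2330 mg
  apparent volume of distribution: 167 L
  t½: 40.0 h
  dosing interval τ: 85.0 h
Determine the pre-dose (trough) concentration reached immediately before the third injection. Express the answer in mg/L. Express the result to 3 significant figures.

3.93 mg/L

C₀ per dose = Dose / Vd = 2330 / 167 = 13.95 mg/L
k = ln2 / t½ = 0.693147 / 40.0 = 0.01733 h⁻¹
Fraction remaining after one interval: r = e^(−kτ) = e^(−0.01733 × 85.0) = 0.2292
Before dose 3, 2 doses have been given (aged 1τ, 2τ).
C_trough = C₀ × (r + r²) = 13.95 × (0.2292 + 0.05253) = 3.930 mg/L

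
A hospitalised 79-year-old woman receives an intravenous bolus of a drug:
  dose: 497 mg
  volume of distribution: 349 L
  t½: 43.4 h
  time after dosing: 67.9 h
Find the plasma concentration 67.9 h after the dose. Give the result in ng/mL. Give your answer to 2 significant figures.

C₀ = Dose / Vd = 497.0 / 349 = 1.424 mg/L
k = ln2 / t½ = 0.693147 / 43.4 = 0.01597 h⁻¹
C = C₀ · e^(−k·t) = 1.424 × e^(−0.01597 × 67.9)
  = 1.424 × 0.3381 = 0.4815 mg/L
Convert: 0.4815 mg/L × 1000 = 481.5 ng/mL

480 ng/mL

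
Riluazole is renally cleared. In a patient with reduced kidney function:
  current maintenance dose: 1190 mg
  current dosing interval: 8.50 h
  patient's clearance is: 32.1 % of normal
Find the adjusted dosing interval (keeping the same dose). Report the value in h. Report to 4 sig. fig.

To keep the same average steady-state level, dosing rate must scale with clearance.
CL ratio = 32.1 / 100 = 0.3210
New interval (same dose) = 8.50 / 0.3210 = 26.48 h

26.48 h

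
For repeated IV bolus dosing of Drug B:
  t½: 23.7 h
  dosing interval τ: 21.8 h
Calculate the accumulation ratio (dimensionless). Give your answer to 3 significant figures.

k = ln2 / t½ = 0.693147 / 23.7 = 0.02925 h⁻¹
e^(−kτ) = e^(−0.02925 × 21.8) = 0.5285
Accumulation ratio R = 1 / (1 − e^(−kτ)) = 1 / (1 − 0.5285) = 2.121

2.12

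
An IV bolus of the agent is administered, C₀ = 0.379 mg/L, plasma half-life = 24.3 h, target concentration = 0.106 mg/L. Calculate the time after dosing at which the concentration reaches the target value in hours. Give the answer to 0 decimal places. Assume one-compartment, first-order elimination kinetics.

k = ln2 / t½ = 0.693147 / 24.3 = 0.02852 h⁻¹
t = ln(C₀ / C) / k = ln(0.3790 / 0.106) / 0.02852
  = ln(3.575) / 0.02852 = 1.274 / 0.02852 = 44.67 h

45 h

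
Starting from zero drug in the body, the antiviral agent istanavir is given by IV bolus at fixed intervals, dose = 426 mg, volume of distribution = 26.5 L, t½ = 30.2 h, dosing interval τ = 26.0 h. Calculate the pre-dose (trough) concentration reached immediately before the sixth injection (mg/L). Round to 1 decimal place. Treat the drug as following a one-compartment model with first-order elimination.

C₀ per dose = Dose / Vd = 426 / 26.5 = 16.08 mg/L
k = ln2 / t½ = 0.693147 / 30.2 = 0.02295 h⁻¹
Fraction remaining after one interval: r = e^(−kτ) = e^(−0.02295 × 26.0) = 0.5506
Before dose 6, 5 doses have been given (aged 1τ, 2τ, 3τ, 4τ, 5τ).
C_trough = C₀ × (r + r² + … + r^5) = C₀ × r(1−r^5)/(1−r)
        = 16.08 × 0.5506 × (1 − 0.05060) / (1 − 0.5506) = 18.70 mg/L

18.7 mg/L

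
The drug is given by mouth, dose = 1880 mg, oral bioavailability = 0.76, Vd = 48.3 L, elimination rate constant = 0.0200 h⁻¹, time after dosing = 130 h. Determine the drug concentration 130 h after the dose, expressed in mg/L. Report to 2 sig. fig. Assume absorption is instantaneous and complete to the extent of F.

2.2 mg/L

Amount reaching circulation = F × Dose = 0.76 × 1880 = 1429 mg
C₀ = F·Dose / Vd = 1429 / 48.3 = 29.59 mg/L
C = C₀ · e^(−k·t) = 29.59 × e^(−0.02000 × 130)
  = 29.59 × 0.07427 = 2.198 mg/L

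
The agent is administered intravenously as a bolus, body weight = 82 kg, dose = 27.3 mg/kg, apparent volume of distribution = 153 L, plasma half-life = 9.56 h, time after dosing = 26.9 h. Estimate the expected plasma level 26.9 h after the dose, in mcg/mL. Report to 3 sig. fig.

Total dose = 27.3 × 82 = 2239 mg
C₀ = Dose / Vd = 2239 / 153 = 14.63 mg/L
k = ln2 / t½ = 0.693147 / 9.56 = 0.07250 h⁻¹
C = C₀ · e^(−k·t) = 14.63 × e^(−0.07250 × 26.9)
  = 14.63 × 0.1422 = 2.080 mg/L
(2.080 mg/L = 2.080 mcg/mL)

2.08 mcg/mL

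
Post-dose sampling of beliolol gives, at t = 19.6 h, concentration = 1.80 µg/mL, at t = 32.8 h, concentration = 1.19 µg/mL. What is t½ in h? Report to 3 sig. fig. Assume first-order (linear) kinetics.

k = ln(C₁/C₂) / (t₂ − t₁) = ln(1.80/1.19) / (32.8 − 19.6)
  = 0.4138 / 13.20 = 0.03135 h⁻¹
t½ = ln2 / k = 0.693147 / 0.03135 = 22.11 h

22.1 h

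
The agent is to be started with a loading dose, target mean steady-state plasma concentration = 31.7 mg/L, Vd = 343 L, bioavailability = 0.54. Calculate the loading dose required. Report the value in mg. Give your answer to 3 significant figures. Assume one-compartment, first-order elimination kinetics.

20100 mg

LD = Css × Vd / F = 31.7 × 343 / 0.54 = 20140 mg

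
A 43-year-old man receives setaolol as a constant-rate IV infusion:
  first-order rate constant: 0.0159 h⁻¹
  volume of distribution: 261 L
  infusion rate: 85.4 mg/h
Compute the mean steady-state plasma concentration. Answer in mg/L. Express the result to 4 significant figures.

20.58 mg/L

CL = k × Vd = 0.01590 × 261 = 4.150 L/h
At steady state Css = R₀ / CL = 85.4 / 4.150 = 20.58 mg/L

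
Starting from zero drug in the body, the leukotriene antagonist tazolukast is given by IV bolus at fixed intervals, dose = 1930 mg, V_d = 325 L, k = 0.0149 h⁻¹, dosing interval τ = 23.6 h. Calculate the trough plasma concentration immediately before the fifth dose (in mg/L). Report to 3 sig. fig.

C₀ per dose = Dose / Vd = 1930 / 325 = 5.938 mg/L
Fraction remaining after one interval: r = e^(−kτ) = e^(−0.01490 × 23.6) = 0.7035
Before dose 5, 4 doses have been given (aged 1τ, 2τ, 3τ, 4τ).
C_trough = C₀ × (r + r² + … + r^4) = C₀ × r(1−r^4)/(1−r)
        = 5.938 × 0.7035 × (1 − 0.2449) / (1 − 0.7035) = 10.64 mg/L

10.6 mg/L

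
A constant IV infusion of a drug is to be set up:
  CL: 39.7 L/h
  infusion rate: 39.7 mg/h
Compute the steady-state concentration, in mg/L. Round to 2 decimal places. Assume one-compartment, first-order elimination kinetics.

1.00 mg/L

At steady state Css = R₀ / CL = 39.7 / 39.70 = 1.000 mg/L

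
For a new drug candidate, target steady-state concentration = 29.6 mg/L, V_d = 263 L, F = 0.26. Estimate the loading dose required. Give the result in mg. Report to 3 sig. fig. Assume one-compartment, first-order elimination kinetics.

LD = Css × Vd / F = 29.6 × 263 / 0.26 = 29940 mg

29900 mg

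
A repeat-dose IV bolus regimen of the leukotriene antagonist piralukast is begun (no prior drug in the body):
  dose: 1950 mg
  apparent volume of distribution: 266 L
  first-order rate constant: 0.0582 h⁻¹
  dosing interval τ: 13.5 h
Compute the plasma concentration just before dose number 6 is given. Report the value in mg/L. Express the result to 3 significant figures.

6.02 mg/L

C₀ per dose = Dose / Vd = 1950 / 266 = 7.331 mg/L
Fraction remaining after one interval: r = e^(−kτ) = e^(−0.05820 × 13.5) = 0.4558
Before dose 6, 5 doses have been given (aged 1τ, 2τ, 3τ, 4τ, 5τ).
C_trough = C₀ × (r + r² + … + r^5) = C₀ × r(1−r^5)/(1−r)
        = 7.331 × 0.4558 × (1 − 0.01967) / (1 − 0.4558) = 6.019 mg/L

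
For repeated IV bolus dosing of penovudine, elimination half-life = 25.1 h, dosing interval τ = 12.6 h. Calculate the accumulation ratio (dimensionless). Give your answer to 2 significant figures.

3.4

k = ln2 / t½ = 0.693147 / 25.1 = 0.02762 h⁻¹
e^(−kτ) = e^(−0.02762 × 12.6) = 0.7061
Accumulation ratio R = 1 / (1 − e^(−kτ)) = 1 / (1 − 0.7061) = 3.403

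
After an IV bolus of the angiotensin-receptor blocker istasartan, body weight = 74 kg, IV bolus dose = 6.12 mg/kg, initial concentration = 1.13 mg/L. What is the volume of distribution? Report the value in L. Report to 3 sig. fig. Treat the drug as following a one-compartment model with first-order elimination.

Dose = 6.12 × 74 = 452.9 mg
Vd = Dose / C₀ = 452.9 / 1.13 = 400.8 L

401 L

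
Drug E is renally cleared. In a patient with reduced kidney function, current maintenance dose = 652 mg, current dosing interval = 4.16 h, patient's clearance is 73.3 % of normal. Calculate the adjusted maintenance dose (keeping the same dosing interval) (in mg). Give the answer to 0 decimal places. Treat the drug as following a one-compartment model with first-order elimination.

To keep the same average steady-state level, dosing rate must scale with clearance.
CL ratio = 73.3 / 100 = 0.7330
New dose (same interval) = 652 × 0.7330 = 477.9 mg

478 mg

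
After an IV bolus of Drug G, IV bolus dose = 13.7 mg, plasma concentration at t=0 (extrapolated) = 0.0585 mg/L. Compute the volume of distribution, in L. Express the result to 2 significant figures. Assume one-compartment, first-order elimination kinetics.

Vd = Dose / C₀ = 13.70 / 0.0585 = 234.2 L

230 L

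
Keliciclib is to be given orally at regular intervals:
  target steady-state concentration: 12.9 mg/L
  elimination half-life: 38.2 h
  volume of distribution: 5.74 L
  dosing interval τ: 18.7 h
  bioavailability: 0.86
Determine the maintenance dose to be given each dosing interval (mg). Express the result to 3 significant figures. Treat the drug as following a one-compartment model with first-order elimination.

29.2 mg

k = ln2 / t½ = 0.693147 / 38.2 = 0.01815 h⁻¹
CL = k × Vd = 0.01815 × 5.74 = 0.1042 L/h
At steady state, F × (Dose/τ) = Css × CL.
Dose = Css × CL × τ / F = 12.9 × 0.1042 × 18.7 / 0.86 = 29.23 mg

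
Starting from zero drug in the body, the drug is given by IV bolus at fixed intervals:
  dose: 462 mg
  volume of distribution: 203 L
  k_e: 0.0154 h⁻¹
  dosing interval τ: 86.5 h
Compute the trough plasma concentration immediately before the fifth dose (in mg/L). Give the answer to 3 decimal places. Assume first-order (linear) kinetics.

C₀ per dose = Dose / Vd = 462 / 203 = 2.276 mg/L
Fraction remaining after one interval: r = e^(−kτ) = e^(−0.01540 × 86.5) = 0.2639
Before dose 5, 4 doses have been given (aged 1τ, 2τ, 3τ, 4τ).
C_trough = C₀ × (r + r² + … + r^4) = C₀ × r(1−r^4)/(1−r)
        = 2.276 × 0.2639 × (1 − 0.004850) / (1 − 0.2639) = 0.8120 mg/L

0.812 mg/L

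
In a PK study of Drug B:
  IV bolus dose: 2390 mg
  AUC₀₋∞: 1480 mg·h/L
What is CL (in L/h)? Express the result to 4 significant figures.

CL = Dose / AUC = 2390 / 1480 = 1.615 L/h

1.615 L/h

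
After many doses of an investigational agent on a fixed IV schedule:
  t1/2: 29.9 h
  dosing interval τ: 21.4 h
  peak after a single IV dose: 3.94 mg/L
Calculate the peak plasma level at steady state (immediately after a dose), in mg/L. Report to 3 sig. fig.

k = ln2 / t½ = 0.693147 / 29.9 = 0.02318 h⁻¹
e^(−kτ) = e^(−0.02318 × 21.4) = 0.6089
Accumulation ratio R = 1 / (1 − e^(−kτ)) = 1 / (1 − 0.6089) = 2.557
Steady-state peak = C₀ × R = 3.94 × 2.557 = 10.07 mg/L

10.1 mg/L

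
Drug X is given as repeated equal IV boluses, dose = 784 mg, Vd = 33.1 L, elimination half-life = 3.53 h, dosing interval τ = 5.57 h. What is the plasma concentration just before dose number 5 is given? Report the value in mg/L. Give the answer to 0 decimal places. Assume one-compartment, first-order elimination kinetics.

C₀ per dose = Dose / Vd = 784 / 33.1 = 23.69 mg/L
k = ln2 / t½ = 0.693147 / 3.53 = 0.1964 h⁻¹
Fraction remaining after one interval: r = e^(−kτ) = e^(−0.1964 × 5.57) = 0.3349
Before dose 5, 4 doses have been given (aged 1τ, 2τ, 3τ, 4τ).
C_trough = C₀ × (r + r² + … + r^4) = C₀ × r(1−r^4)/(1−r)
        = 23.69 × 0.3349 × (1 − 0.01258) / (1 − 0.3349) = 11.78 mg/L

12 mg/L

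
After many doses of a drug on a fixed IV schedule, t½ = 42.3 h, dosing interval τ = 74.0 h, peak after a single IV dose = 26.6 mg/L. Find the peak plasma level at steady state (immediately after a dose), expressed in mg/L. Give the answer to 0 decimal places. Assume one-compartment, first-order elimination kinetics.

k = ln2 / t½ = 0.693147 / 42.3 = 0.01639 h⁻¹
e^(−kτ) = e^(−0.01639 × 74.0) = 0.2973
Accumulation ratio R = 1 / (1 − e^(−kτ)) = 1 / (1 − 0.2973) = 1.423
Steady-state peak = C₀ × R = 26.6 × 1.423 = 37.85 mg/L

38 mg/L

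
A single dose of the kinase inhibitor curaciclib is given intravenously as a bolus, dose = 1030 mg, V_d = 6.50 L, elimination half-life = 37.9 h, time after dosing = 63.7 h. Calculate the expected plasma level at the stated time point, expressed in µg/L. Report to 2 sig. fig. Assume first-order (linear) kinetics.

C₀ = Dose / Vd = 1030 / 6.50 = 158.5 mg/L
k = ln2 / t½ = 0.693147 / 37.9 = 0.01829 h⁻¹
C = C₀ · e^(−k·t) = 158.5 × e^(−0.01829 × 63.7)
  = 158.5 × 0.3119 = 49.44 mg/L
Convert: 49.44 mg/L × 1000 = 49440 µg/L

49000 µg/L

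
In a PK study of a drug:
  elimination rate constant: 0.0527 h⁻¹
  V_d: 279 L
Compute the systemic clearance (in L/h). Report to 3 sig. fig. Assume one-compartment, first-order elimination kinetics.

CL = k × Vd = 0.0527 × 279 = 14.70 L/h

14.7 L/h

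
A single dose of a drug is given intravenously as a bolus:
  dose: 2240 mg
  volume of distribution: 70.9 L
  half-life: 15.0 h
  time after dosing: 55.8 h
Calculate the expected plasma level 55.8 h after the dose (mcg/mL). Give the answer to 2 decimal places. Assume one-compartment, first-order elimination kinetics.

2.40 mcg/mL

C₀ = Dose / Vd = 2240 / 70.9 = 31.59 mg/L
k = ln2 / t½ = 0.693147 / 15.0 = 0.04621 h⁻¹
C = C₀ · e^(−k·t) = 31.59 × e^(−0.04621 × 55.8)
  = 31.59 × 0.07589 = 2.397 mg/L
(2.397 mg/L = 2.397 mcg/mL)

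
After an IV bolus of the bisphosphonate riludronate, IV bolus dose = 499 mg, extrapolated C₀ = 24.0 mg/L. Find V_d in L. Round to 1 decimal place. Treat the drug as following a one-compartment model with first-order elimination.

20.8 L

Vd = Dose / C₀ = 499.0 / 24.0 = 20.79 L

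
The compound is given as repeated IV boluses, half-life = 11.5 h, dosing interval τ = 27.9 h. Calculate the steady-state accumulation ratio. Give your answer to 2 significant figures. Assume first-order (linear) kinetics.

k = ln2 / t½ = 0.693147 / 11.5 = 0.06027 h⁻¹
e^(−kτ) = e^(−0.06027 × 27.9) = 0.1861
Accumulation ratio R = 1 / (1 − e^(−kτ)) = 1 / (1 − 0.1861) = 1.229

1.2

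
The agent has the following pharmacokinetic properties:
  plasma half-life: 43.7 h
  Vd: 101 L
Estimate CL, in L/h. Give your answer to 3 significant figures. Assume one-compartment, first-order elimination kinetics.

1.60 L/h

k = ln2 / t½ = 0.693147 / 43.7 = 0.01586 h⁻¹
CL = k × Vd = 0.01586 × 101 = 1.602 L/h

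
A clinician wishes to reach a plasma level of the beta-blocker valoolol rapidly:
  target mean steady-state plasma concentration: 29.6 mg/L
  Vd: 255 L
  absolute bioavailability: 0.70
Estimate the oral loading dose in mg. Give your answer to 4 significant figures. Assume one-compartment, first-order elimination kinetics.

10780 mg

LD = Css × Vd / F = 29.6 × 255 / 0.70 = 10780 mg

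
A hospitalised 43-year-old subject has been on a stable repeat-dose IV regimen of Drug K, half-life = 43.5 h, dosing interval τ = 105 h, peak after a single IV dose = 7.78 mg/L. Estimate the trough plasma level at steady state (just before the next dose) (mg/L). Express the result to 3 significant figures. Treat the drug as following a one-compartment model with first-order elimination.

1.80 mg/L

k = ln2 / t½ = 0.693147 / 43.5 = 0.01593 h⁻¹
e^(−kτ) = e^(−0.01593 × 105) = 0.1877
Accumulation ratio R = 1 / (1 − e^(−kτ)) = 1 / (1 − 0.1877) = 1.231
Steady-state trough = C₀ × R × e^(−kτ) = 7.78 × 1.231 × 0.1877 = 1.798 mg/L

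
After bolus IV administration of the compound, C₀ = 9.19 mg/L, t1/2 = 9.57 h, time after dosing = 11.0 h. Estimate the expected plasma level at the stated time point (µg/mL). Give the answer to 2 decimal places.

k = ln2 / t½ = 0.693147 / 9.57 = 0.07243 h⁻¹
C = C₀ · e^(−k·t) = 9.190 × e^(−0.07243 × 11.0)
  = 9.190 × 0.4508 = 4.143 mg/L
(4.143 mg/L = 4.143 µg/mL)

4.14 µg/mL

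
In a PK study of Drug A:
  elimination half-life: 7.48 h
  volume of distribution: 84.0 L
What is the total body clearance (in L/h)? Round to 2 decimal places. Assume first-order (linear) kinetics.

7.78 L/h

k = ln2 / t½ = 0.693147 / 7.48 = 0.09267 h⁻¹
CL = k × Vd = 0.09267 × 84.0 = 7.784 L/h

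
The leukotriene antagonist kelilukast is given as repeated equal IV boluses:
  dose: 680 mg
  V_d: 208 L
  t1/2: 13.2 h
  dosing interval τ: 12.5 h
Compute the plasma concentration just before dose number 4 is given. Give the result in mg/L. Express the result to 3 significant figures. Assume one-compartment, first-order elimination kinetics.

3.03 mg/L

C₀ per dose = Dose / Vd = 680 / 208 = 3.269 mg/L
k = ln2 / t½ = 0.693147 / 13.2 = 0.05251 h⁻¹
Fraction remaining after one interval: r = e^(−kτ) = e^(−0.05251 × 12.5) = 0.5187
Before dose 4, 3 doses have been given (aged 1τ, 2τ, 3τ).
C_trough = C₀ × (r + r² + … + r^3) = C₀ × r(1−r^3)/(1−r)
        = 3.269 × 0.5187 × (1 − 0.1396) / (1 − 0.5187) = 3.031 mg/L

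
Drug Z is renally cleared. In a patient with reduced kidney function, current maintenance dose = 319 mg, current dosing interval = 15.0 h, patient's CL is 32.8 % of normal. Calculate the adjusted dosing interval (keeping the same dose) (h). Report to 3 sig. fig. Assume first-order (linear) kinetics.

To keep the same average steady-state level, dosing rate must scale with clearance.
CL ratio = 32.8 / 100 = 0.3280
New interval (same dose) = 15.0 / 0.3280 = 45.73 h

45.7 h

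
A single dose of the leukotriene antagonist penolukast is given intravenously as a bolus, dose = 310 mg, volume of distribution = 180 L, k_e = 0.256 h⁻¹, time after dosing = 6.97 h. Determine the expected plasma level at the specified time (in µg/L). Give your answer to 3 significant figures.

289 µg/L

C₀ = Dose / Vd = 310.0 / 180 = 1.722 mg/L
C = C₀ · e^(−k·t) = 1.722 × e^(−0.2560 × 6.97)
  = 1.722 × 0.1679 = 0.2891 mg/L
Convert: 0.2891 mg/L × 1000 = 289.1 µg/L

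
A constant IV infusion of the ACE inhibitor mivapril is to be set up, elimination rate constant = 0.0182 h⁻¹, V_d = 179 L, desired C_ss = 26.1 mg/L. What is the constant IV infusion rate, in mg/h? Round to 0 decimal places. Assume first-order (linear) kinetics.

CL = k × Vd = 0.01820 × 179 = 3.258 L/h
At steady state, infusion rate R₀ = Css × CL = 26.1 × 3.258 = 85.03 mg/h

85 mg/h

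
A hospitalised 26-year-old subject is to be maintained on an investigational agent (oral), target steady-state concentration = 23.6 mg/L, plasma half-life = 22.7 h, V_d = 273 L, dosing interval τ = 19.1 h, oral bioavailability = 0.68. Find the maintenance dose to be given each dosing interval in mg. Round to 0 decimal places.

5526 mg

k = ln2 / t½ = 0.693147 / 22.7 = 0.03054 h⁻¹
CL = k × Vd = 0.03054 × 273 = 8.337 L/h
At steady state, F × (Dose/τ) = Css × CL.
Dose = Css × CL × τ / F = 23.6 × 8.337 × 19.1 / 0.68 = 5526 mg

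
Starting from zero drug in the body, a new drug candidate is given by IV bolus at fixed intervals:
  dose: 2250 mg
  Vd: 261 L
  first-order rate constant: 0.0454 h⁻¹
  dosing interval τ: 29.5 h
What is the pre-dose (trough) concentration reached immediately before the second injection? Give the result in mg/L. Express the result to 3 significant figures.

C₀ per dose = Dose / Vd = 2250 / 261 = 8.621 mg/L
Fraction remaining after one interval: r = e^(−kτ) = e^(−0.04540 × 29.5) = 0.2620
Before dose 2, 1 dose has been given (aged 1τ).
C_trough = C₀ × r = 8.621 × 0.2620 = 2.259 mg/L

2.26 mg/L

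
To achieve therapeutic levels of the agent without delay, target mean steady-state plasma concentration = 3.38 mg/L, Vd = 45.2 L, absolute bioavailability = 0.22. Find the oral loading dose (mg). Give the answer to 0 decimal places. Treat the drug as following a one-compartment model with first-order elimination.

LD = Css × Vd / F = 3.38 × 45.2 / 0.22 = 694.4 mg

694 mg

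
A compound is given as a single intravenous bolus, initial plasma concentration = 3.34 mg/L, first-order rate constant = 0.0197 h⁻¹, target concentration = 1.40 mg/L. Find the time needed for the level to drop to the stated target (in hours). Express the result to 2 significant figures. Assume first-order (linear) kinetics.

44 h

t = ln(C₀ / C) / k = ln(3.340 / 1.40) / 0.01970
  = ln(2.386) / 0.01970 = 0.8696 / 0.01970 = 44.14 h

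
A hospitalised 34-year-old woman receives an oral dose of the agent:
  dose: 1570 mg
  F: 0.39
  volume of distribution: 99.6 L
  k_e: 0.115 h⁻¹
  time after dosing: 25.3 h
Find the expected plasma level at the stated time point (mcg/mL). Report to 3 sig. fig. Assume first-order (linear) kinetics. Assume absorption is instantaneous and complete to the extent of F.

Amount reaching circulation = F × Dose = 0.39 × 1570 = 612.3 mg
C₀ = F·Dose / Vd = 612.3 / 99.6 = 6.148 mg/L
C = C₀ · e^(−k·t) = 6.148 × e^(−0.1150 × 25.3)
  = 6.148 × 0.05450 = 0.3351 mg/L
(0.3351 mg/L = 0.3351 mcg/mL)

0.335 mcg/mL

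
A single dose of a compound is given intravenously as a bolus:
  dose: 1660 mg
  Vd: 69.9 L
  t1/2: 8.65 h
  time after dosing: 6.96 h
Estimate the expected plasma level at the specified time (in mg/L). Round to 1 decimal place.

C₀ = Dose / Vd = 1660 / 69.9 = 23.75 mg/L
k = ln2 / t½ = 0.693147 / 8.65 = 0.08013 h⁻¹
C = C₀ · e^(−k·t) = 23.75 × e^(−0.08013 × 6.96)
  = 23.75 × 0.5725 = 13.60 mg/L

13.6 mg/L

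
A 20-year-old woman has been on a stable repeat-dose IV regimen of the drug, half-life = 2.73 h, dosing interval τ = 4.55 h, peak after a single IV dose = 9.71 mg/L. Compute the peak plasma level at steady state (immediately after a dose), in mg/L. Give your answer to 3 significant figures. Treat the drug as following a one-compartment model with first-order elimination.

14.2 mg/L

k = ln2 / t½ = 0.693147 / 2.73 = 0.2539 h⁻¹
e^(−kτ) = e^(−0.2539 × 4.55) = 0.3150
Accumulation ratio R = 1 / (1 − e^(−kτ)) = 1 / (1 − 0.3150) = 1.460
Steady-state peak = C₀ × R = 9.71 × 1.460 = 14.18 mg/L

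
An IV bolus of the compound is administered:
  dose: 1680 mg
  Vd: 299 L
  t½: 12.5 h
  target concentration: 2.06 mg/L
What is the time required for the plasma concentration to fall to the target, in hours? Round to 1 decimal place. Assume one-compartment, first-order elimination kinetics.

C₀ = Dose / Vd = 1680 / 299 = 5.619 mg/L
k = ln2 / t½ = 0.693147 / 12.5 = 0.05545 h⁻¹
t = ln(C₀ / C) / k = ln(5.619 / 2.06) / 0.05545
  = ln(2.728) / 0.05545 = 1.004 / 0.05545 = 18.11 h

18.1 h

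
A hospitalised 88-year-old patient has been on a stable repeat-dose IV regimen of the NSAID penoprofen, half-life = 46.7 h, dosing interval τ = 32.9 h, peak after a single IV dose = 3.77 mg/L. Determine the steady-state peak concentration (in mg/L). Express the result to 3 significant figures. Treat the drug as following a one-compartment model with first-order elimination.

k = ln2 / t½ = 0.693147 / 46.7 = 0.01484 h⁻¹
e^(−kτ) = e^(−0.01484 × 32.9) = 0.6137
Accumulation ratio R = 1 / (1 − e^(−kτ)) = 1 / (1 − 0.6137) = 2.589
Steady-state peak = C₀ × R = 3.77 × 2.589 = 9.761 mg/L

9.76 mg/L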